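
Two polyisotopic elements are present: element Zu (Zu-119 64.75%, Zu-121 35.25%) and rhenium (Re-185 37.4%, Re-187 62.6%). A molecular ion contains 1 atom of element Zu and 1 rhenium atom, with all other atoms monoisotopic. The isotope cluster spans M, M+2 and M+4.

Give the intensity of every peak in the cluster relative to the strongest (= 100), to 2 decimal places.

Element Zu pattern (n=1): 0.6475 : 0.3525
Rhenium pattern (n=1): 0.3740 : 0.6260
Convolve the two distributions (both contribute in 2-u steps):
  M: 0.6475×0.3740 = 0.242165
  M+2: 0.6475×0.6260 + 0.3525×0.3740 = 0.537170
  M+4: 0.3525×0.6260 = 0.220665
Scale to base peak (0.537170) = 100: 45.08 : 100.00 : 41.08

45.08 : 100.00 : 41.08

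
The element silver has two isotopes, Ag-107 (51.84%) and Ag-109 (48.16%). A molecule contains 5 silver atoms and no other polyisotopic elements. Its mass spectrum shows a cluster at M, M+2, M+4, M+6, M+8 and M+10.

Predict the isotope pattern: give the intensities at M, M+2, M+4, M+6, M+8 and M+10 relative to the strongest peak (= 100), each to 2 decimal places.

The 5 Ag atoms are independent, so intensities follow the terms of (0.5184 + 0.4816)^5.
P(M) = 0.5184^5 = 0.037439
P(M+2) = 5 × 0.5184^4 × 0.4816^1 = 0.173907
P(M+4) = 10 × 0.5184^3 × 0.4816^2 = 0.323123
P(M+6) = 10 × 0.5184^2 × 0.4816^3 = 0.300185
P(M+8) = 5 × 0.5184^1 × 0.4816^4 = 0.139438
P(M+10) = 0.4816^5 = 0.025908
The M+4 peak is largest (0.323123); scaling to 100 gives 11.59 : 53.82 : 100.00 : 92.90 : 43.15 : 8.02.

11.59 : 53.82 : 100.00 : 92.90 : 43.15 : 8.02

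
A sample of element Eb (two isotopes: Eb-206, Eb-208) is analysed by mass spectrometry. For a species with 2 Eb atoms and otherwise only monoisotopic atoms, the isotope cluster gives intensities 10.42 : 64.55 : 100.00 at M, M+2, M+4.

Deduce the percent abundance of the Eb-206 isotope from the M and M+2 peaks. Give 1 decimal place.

Write p for the Eb-206 fraction. I(M+2)/I(M) = [C(2,1)·p^1·(1−p)] / p^2 = 2·(1−p)/p = 64.55/10.42 = 6.1948
(1−p)/p = 6.1948/2 = 3.0974  ⇒  p = 1/(1 + 3.0974) = 0.2441
Eb-206: 24.4%, Eb-208: 75.6%.

24.4%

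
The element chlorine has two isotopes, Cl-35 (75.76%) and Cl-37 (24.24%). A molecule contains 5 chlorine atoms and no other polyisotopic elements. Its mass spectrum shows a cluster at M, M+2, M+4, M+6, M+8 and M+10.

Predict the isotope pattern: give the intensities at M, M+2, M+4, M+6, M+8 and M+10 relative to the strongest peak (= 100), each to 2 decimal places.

62.51 : 100.00 : 63.99 : 20.47 : 3.28 : 0.21

Each Cl atom is independently Cl-35 (p = 0.7576) or Cl-37 (q = 0.2424); the cluster is the binomial expansion (p + q)^5.
P(M) = 0.7576^5 = 0.249574
P(M+2) = 5 × 0.7576^4 × 0.2424^1 = 0.399266
P(M+4) = 10 × 0.7576^3 × 0.2424^2 = 0.255497
P(M+6) = 10 × 0.7576^2 × 0.2424^3 = 0.081748
P(M+8) = 5 × 0.7576^1 × 0.2424^4 = 0.013078
P(M+10) = 0.2424^5 = 0.000837
The M+2 peak is largest (0.399266); scaling to 100 gives 62.51 : 100.00 : 63.99 : 20.47 : 3.28 : 0.21.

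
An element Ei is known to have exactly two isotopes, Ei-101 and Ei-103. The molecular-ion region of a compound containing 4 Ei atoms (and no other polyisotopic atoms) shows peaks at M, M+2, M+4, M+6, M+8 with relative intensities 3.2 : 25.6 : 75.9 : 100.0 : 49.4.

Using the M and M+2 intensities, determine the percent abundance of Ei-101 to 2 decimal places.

Let p = fractional abundance of Ei-101. I(M+2)/I(M) = [C(4,1)·p^3·(1−p)] / p^4 = 4·(1−p)/p = 25.6/3.2 = 8.0000
(1−p)/p = 8.0000/4 = 2.0000  ⇒  p = 1/(1 + 2.0000) = 0.3333
Ei-101: 33.33%, Ei-103: 66.67%.

33.33%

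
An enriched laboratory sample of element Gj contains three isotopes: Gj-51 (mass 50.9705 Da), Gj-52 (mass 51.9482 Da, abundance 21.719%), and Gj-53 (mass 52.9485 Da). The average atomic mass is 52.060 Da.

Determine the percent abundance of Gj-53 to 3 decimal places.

Let x and y be the fractions of Gj-51 and Gj-53. Then x + y = 1 − 0.21719 = 0.78281 and 50.9705x + 52.9485y = 52.060 − 0.21719×51.9482 = 40.777370442.
Substituting: 50.9705x + 52.9485(0.78281 − x) = 40.777370442
(50.9705 − 52.9485)x = -0.671244843  ⇒  x = 0.33936, y = 0.44345
Gj-51: 33.936%, Gj-53: 44.345%.

44.345%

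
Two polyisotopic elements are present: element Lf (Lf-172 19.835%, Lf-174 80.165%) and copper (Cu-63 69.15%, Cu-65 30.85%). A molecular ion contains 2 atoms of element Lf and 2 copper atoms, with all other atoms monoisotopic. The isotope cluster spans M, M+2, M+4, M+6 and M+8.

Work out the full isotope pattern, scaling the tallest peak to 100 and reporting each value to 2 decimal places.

Element Lf pattern (n=2): 0.03934272 : 0.31801455 : 0.64264272
Copper pattern (n=2): 0.47817225 : 0.4266555 : 0.09517225
Convolve the two distributions (both contribute in 2-u steps):
  M: 0.03934272×0.47817225 = 0.018813
  M+2: 0.03934272×0.4266555 + 0.31801455×0.47817225 = 0.168852
  M+4: 0.03934272×0.09517225 + 0.31801455×0.4266555 + 0.64264272×0.47817225 = 0.446721
  M+6: 0.31801455×0.09517225 + 0.64264272×0.4266555 = 0.304453
  M+8: 0.64264272×0.09517225 = 0.061162
Scale to base peak (0.446721) = 100: 4.21 : 37.80 : 100.00 : 68.15 : 13.69

4.21 : 37.80 : 100.00 : 68.15 : 13.69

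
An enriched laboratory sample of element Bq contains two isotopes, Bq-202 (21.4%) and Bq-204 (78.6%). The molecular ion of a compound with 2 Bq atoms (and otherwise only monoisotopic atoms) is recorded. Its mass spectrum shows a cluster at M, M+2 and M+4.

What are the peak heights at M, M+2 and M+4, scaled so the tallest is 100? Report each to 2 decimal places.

The 2 Bq atoms are independent, so intensities follow the terms of (0.214 + 0.786)^2.
P(M) = 0.214^2 = 0.045796
P(M+2) = 2 × 0.214^1 × 0.786^1 = 0.336408
P(M+4) = 0.786^2 = 0.617796
The M+4 peak is largest (0.617796); scaling to 100 gives 7.41 : 54.45 : 100.00.

7.41 : 54.45 : 100.00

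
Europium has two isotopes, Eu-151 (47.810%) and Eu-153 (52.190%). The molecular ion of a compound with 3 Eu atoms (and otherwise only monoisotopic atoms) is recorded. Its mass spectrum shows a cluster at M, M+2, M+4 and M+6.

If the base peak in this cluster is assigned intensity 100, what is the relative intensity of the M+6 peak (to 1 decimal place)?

36.4

Binomial terms of (0.47810 + 0.52190)^3: M 0.1093, M+2 0.3579, M+4 0.3907, M+6 0.1422 → M+4 is the base peak.
P(M+4) = C(3,2) × 0.47810^1 × 0.52190^2 = 3 × 0.4781 × 0.27237961 = 0.390674 (base)
P(M+6) = C(3,3) × 0.47810^0 × 0.52190^3 = 1 × 1.0000 × 0.14215492 = 0.142155
Relative intensity = 0.142155 / 0.390674 × 100 = 36.4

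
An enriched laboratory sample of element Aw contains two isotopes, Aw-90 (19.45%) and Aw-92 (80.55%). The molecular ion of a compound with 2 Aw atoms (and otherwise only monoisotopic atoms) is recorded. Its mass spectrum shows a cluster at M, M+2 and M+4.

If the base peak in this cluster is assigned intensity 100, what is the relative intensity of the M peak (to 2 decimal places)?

5.83

Binomial terms of (0.1945 + 0.8055)^2: M 0.0378, M+2 0.3133, M+4 0.6488 → M+4 is the base peak.
P(M+4) = C(2,2) × 0.1945^0 × 0.8055^2 = 1 × 1.0000 × 0.64883025 = 0.648830 (base)
P(M) = C(2,0) × 0.1945^2 × 0.8055^0 = 1 × 0.03783025 × 1.0000 = 0.037830
Relative intensity = 0.037830 / 0.648830 × 100 = 5.83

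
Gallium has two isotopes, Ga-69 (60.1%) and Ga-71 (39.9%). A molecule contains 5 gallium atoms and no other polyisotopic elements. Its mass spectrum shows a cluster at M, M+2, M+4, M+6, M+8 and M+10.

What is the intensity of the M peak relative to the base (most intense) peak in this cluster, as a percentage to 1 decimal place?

22.7%

Term probabilities: M 0.0784, M+2 0.2603, M+4 0.3456, M+6 0.2294, M+8 0.0762, M+10 0.0101. Base peak = M+4.
P(M+4) = C(5,2) × 0.601^3 × 0.399^2 = 10 × 0.2170818 × 0.159201 = 0.345596 (base)
P(M) = C(5,0) × 0.601^5 × 0.399^0 = 1 × 0.07841016 × 1.0000 = 0.078410
Relative intensity = 0.078410 / 0.345596 × 100 = 22.7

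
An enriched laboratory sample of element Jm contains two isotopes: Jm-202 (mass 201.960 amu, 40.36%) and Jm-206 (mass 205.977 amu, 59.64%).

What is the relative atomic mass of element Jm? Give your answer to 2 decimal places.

Ar = Σ fᵢ·mᵢ = 0.4036 × 201.960 + 0.5964 × 205.977
= 81.5111 + 122.8447 = 204.3558 amu

204.36 amu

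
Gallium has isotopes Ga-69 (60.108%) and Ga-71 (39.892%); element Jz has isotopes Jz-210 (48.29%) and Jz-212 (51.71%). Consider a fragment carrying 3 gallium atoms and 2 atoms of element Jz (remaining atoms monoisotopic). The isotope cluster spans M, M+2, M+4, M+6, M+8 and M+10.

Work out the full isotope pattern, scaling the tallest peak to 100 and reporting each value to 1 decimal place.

14.9 : 61.4 : 100.0 : 80.3 : 31.8 : 5.0

Gallium pattern (n=3): 0.2171685 : 0.432386 : 0.2869625 : 0.063483
Element Jz pattern (n=2): 0.23319241 : 0.49941518 : 0.26739241
Convolve the two distributions (both contribute in 2-u steps):
  M: 0.2171685×0.23319241 = 0.050642
  M+2: 0.2171685×0.49941518 + 0.432386×0.23319241 = 0.209286
  M+4: 0.2171685×0.26739241 + 0.432386×0.49941518 + 0.2869625×0.23319241 = 0.340927
  M+6: 0.432386×0.26739241 + 0.2869625×0.49941518 + 0.063483×0.23319241 = 0.273734
  M+8: 0.2869625×0.26739241 + 0.063483×0.49941518 = 0.108436
  M+10: 0.063483×0.26739241 = 0.016975
Scale to base peak (0.340927) = 100: 14.9 : 61.4 : 100.0 : 80.3 : 31.8 : 5.0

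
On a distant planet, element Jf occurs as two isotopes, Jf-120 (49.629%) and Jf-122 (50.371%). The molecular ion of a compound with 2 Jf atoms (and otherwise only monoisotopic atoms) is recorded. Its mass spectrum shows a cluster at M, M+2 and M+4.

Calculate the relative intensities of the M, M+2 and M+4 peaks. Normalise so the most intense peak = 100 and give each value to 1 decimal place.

Expanding (0.49629 + 0.50371)^2:
P(M) = 0.49629^2 = 0.246304
P(M+2) = 2 × 0.49629^1 × 0.50371^1 = 0.499972
P(M+4) = 0.50371^2 = 0.253724
The M+2 peak is largest (0.499972); scaling to 100 gives 49.3 : 100.0 : 50.7.

49.3 : 100.0 : 50.7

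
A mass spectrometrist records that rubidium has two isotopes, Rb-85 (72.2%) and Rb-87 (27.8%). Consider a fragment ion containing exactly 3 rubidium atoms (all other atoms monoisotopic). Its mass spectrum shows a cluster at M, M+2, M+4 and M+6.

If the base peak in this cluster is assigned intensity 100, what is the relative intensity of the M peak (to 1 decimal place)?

86.6

Binomial terms of (0.722 + 0.278)^3: M 0.3764, M+2 0.4348, M+4 0.1674, M+6 0.0215 → M+2 is the base peak.
P(M+2) = C(3,1) × 0.722^2 × 0.278^1 = 3 × 0.521284 × 0.2780 = 0.434751 (base)
P(M) = C(3,0) × 0.722^3 × 0.278^0 = 1 × 0.37636705 × 1.0000 = 0.376367
Relative intensity = 0.376367 / 0.434751 × 100 = 86.6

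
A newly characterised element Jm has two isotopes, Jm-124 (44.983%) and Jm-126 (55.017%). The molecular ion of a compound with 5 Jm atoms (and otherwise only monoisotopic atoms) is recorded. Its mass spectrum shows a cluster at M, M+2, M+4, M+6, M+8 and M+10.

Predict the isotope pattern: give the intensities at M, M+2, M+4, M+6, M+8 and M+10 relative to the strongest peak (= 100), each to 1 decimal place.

5.5 : 33.4 : 81.8 : 100.0 : 61.2 : 15.0

Expanding (0.44983 + 0.55017)^5:
P(M) = 0.44983^5 = 0.018418
P(M+2) = 5 × 0.44983^4 × 0.55017^1 = 0.112632
P(M+4) = 10 × 0.44983^3 × 0.55017^2 = 0.275511
P(M+6) = 10 × 0.44983^2 × 0.55017^3 = 0.336967
P(M+8) = 5 × 0.44983^1 × 0.55017^4 = 0.206066
P(M+10) = 0.55017^5 = 0.050406
The M+6 peak is largest (0.336967); scaling to 100 gives 5.5 : 33.4 : 81.8 : 100.0 : 61.2 : 15.0.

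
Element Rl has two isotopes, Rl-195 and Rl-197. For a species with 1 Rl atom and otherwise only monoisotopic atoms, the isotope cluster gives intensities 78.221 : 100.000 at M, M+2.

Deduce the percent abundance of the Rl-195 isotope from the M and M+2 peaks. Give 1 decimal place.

43.9%

Write p for the Rl-195 fraction. I(M+2)/I(M) = [C(1,1)·p^0·(1−p)] / p^1 = 1·(1−p)/p = 100.000/78.221 = 1.2784
(1−p)/p = 1.2784/1 = 1.2784  ⇒  p = 1/(1 + 1.2784) = 0.4389
Rl-195: 43.9%, Rl-197: 56.1%.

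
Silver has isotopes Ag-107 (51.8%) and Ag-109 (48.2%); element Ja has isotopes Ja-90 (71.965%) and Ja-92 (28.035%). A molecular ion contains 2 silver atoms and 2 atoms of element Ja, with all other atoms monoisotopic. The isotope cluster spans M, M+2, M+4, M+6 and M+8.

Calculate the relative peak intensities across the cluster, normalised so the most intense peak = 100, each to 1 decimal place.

37.9 : 100.0 : 93.5 : 36.2 : 5.0

Silver pattern (n=2): 0.268324 : 0.499352 : 0.232324
Element Ja pattern (n=2): 0.51789612 : 0.40350775 : 0.07859612
Convolve the two distributions (both contribute in 2-u steps):
  M: 0.268324×0.51789612 = 0.138964
  M+2: 0.268324×0.40350775 + 0.499352×0.51789612 = 0.366883
  M+4: 0.268324×0.07859612 + 0.499352×0.40350775 + 0.232324×0.51789612 = 0.342901
  M+6: 0.499352×0.07859612 + 0.232324×0.40350775 = 0.132992
  M+8: 0.232324×0.07859612 = 0.018260
Scale to base peak (0.366883) = 100: 37.9 : 100.0 : 93.5 : 36.2 : 5.0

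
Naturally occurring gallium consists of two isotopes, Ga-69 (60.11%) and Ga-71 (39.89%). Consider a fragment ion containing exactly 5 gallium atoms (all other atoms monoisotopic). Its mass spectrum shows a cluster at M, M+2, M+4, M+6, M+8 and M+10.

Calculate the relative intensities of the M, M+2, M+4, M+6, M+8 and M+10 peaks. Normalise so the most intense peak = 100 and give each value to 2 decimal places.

Expanding (0.6011 + 0.3989)^5:
P(M) = 0.6011^5 = 0.078475
P(M+2) = 5 × 0.6011^4 × 0.3989^1 = 0.260388
P(M+4) = 10 × 0.6011^3 × 0.3989^2 = 0.345596
P(M+6) = 10 × 0.6011^2 × 0.3989^3 = 0.229343
P(M+8) = 5 × 0.6011^1 × 0.3989^4 = 0.076098
P(M+10) = 0.3989^5 = 0.010100
The M+4 peak is largest (0.345596); scaling to 100 gives 22.71 : 75.34 : 100.00 : 66.36 : 22.02 : 2.92.

22.71 : 75.34 : 100.00 : 66.36 : 22.02 : 2.92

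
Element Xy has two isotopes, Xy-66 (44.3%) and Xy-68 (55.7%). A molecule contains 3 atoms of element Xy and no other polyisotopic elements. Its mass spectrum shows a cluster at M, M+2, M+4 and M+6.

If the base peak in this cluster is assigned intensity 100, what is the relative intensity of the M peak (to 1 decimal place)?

21.1

Term probabilities: M 0.0869, M+2 0.3279, M+4 0.4123, M+6 0.1728. Base peak = M+4.
P(M+4) = C(3,2) × 0.443^1 × 0.557^2 = 3 × 0.4430 × 0.310249 = 0.412321 (base)
P(M) = C(3,0) × 0.443^3 × 0.557^0 = 1 × 0.08693831 × 1.0000 = 0.086938
Relative intensity = 0.086938 / 0.412321 × 100 = 21.1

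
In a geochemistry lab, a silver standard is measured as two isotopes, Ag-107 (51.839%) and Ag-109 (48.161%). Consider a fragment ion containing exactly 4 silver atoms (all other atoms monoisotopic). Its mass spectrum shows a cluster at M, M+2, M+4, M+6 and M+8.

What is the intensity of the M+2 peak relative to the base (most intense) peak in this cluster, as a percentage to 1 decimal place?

71.8%

Term probabilities: M 0.0722, M+2 0.2684, M+4 0.3740, M+6 0.2316, M+8 0.0538. Base peak = M+4.
P(M+4) = C(4,2) × 0.51839^2 × 0.48161^2 = 6 × 0.26872819 × 0.23194819 = 0.373986 (base)
P(M+2) = C(4,1) × 0.51839^3 × 0.48161^1 = 4 × 0.13930601 × 0.48161 = 0.268365
Relative intensity = 0.268365 / 0.373986 × 100 = 71.8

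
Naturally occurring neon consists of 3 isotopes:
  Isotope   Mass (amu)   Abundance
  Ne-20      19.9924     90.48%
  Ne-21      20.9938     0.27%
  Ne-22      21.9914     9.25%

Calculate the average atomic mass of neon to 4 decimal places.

Ar = Σ fᵢ·mᵢ = 0.9048 × 19.9924 + 0.0027 × 20.9938 + 0.0925 × 21.9914
= 18.08912 + 0.05668 + 2.03420 = 20.18000 amu

20.1800 amu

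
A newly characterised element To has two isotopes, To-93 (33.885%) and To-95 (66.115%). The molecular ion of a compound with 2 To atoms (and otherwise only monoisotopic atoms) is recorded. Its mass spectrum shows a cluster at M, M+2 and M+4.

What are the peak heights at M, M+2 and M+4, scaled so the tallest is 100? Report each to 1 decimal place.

Expanding (0.33885 + 0.66115)^2:
P(M) = 0.33885^2 = 0.114819
P(M+2) = 2 × 0.33885^1 × 0.66115^1 = 0.448061
P(M+4) = 0.66115^2 = 0.437119
The M+2 peak is largest (0.448061); scaling to 100 gives 25.6 : 100.0 : 97.6.

25.6 : 100.0 : 97.6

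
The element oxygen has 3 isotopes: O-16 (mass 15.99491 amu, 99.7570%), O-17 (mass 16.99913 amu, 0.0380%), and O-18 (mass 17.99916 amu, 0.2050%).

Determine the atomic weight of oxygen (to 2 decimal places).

Ar = Σ fᵢ·mᵢ = 0.997570 × 15.99491 + 0.000380 × 16.99913 + 0.002050 × 17.99916
= 15.956042 + 0.006460 + 0.036898 = 15.999400 amu

16.00 amu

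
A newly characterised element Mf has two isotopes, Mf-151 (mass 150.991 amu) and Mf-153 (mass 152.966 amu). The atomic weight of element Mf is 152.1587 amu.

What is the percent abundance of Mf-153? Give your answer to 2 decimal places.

59.12%

Let x be the fractional abundance of Mf-151; then Mf-153 has abundance 1 − x.
150.991·x + 152.966·(1 − x) = 152.1587
(150.991 − 152.966)·x = 152.1587 − 152.966
x = -0.8073 / -1.975 = 0.40876 → 40.88% Mf-151, 59.12% Mf-153.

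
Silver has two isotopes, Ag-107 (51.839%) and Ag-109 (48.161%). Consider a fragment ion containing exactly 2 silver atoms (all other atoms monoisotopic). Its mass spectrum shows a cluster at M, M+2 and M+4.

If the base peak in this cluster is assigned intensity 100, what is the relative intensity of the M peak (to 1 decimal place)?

Binomial terms of (0.51839 + 0.48161)^2: M 0.2687, M+2 0.4993, M+4 0.2319 → M+2 is the base peak.
P(M+2) = C(2,1) × 0.51839^1 × 0.48161^1 = 2 × 0.51839 × 0.48161 = 0.499324 (base)
P(M) = C(2,0) × 0.51839^2 × 0.48161^0 = 1 × 0.26872819 × 1.0000 = 0.268728
Relative intensity = 0.268728 / 0.499324 × 100 = 53.8

53.8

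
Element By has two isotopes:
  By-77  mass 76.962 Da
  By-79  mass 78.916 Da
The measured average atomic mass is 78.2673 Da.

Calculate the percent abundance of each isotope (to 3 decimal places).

Let x be the fractional abundance of By-77; then By-79 has abundance 1 − x.
76.962·x + 78.916·(1 − x) = 78.2673
(76.962 − 78.916)·x = 78.2673 − 78.916
x = -0.6487 / -1.954 = 0.33199 → 33.199% By-77, 66.801% By-79.

By-77: 33.199%, By-79: 66.801%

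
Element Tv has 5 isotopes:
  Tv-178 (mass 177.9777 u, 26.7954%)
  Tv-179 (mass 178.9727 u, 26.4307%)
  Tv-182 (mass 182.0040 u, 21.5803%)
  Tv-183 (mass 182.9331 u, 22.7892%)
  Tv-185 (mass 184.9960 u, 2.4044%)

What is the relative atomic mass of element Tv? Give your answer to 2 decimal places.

The abundance-weighted mean is 0.267954 × 177.9777 + 0.264307 × 178.9727 + 0.215803 × 182.0040 + 0.227892 × 182.9331 + 0.024044 × 184.9960
= 47.68984 + 47.30374 + 39.27701 + 41.68899 + 4.44804 = 180.40762 u

180.41 u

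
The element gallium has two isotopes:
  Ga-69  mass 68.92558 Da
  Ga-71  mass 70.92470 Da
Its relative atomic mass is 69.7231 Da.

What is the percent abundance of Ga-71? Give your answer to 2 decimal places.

Writing the weighted mean with unknown fraction x of Ga-69:
68.92558·x + 70.92470·(1 − x) = 69.7231
(68.92558 − 70.92470)·x = 69.7231 − 70.92470
x = -1.20160 / -1.99912 = 0.60106 → 60.11% Ga-69, 39.89% Ga-71.

39.89%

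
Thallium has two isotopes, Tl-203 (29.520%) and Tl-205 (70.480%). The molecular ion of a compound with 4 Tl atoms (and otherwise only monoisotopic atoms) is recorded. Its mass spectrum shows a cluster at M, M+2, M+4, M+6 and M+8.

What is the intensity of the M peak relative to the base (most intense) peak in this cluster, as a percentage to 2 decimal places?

(0.29520 + 0.70480)^4 gives M 0.0076, M+2 0.0725, M+4 0.2597, M+6 0.4134, M+8 0.2468; the largest is M+6.
P(M+6) = C(4,3) × 0.29520^1 × 0.70480^3 = 4 × 0.2952 × 0.35010449 = 0.413403 (base)
P(M) = C(4,0) × 0.29520^4 × 0.70480^0 = 1 × 0.00759391 × 1.0000 = 0.007594
Relative intensity = 0.007594 / 0.413403 × 100 = 1.84

1.84%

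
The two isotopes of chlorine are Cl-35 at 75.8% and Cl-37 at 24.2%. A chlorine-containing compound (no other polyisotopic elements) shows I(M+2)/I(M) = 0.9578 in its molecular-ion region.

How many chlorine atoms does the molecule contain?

With n Cl atoms, P(M+2)/P(M) = C(n,1)·p^(n−1)q / p^n = n·q/p = n · 0.242/0.758.
n = 0.9578 × 0.758/0.242 = 3.00 ≈ 3

3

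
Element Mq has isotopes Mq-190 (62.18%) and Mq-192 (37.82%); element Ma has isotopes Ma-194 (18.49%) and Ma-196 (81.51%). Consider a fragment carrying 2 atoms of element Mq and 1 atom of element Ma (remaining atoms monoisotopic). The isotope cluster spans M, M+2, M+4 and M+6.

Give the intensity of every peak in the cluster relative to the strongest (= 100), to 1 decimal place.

17.4 : 98.1 : 100.0 : 28.4

Element Mq pattern (n=2): 0.38663524 : 0.47032952 : 0.14303524
Element Ma pattern (n=1): 0.1849 : 0.8151
Convolve the two distributions (both contribute in 2-u steps):
  M: 0.38663524×0.1849 = 0.071489
  M+2: 0.38663524×0.8151 + 0.47032952×0.1849 = 0.402110
  M+4: 0.47032952×0.8151 + 0.14303524×0.1849 = 0.409813
  M+6: 0.14303524×0.8151 = 0.116588
Scale to base peak (0.409813) = 100: 17.4 : 98.1 : 100.0 : 28.4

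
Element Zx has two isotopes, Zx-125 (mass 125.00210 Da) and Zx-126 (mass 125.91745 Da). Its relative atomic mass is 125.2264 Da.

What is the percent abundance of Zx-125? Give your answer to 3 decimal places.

75.496%

Let x be the fractional abundance of Zx-125; then Zx-126 has abundance 1 − x.
125.00210·x + 125.91745·(1 − x) = 125.2264
(125.00210 − 125.91745)·x = 125.2264 − 125.91745
x = -0.69105 / -0.91535 = 0.75496 → 75.496% Zx-125, 24.504% Zx-126.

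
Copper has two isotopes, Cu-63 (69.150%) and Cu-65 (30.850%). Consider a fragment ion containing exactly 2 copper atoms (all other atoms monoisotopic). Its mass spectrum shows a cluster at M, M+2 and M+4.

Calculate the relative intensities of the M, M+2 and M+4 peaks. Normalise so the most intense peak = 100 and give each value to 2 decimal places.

100.00 : 89.23 : 19.90

Each Cu atom is independently Cu-63 (p = 0.69150) or Cu-65 (q = 0.30850); the cluster is the binomial expansion (p + q)^2.
P(M) = 0.69150^2 = 0.478172
P(M+2) = 2 × 0.69150^1 × 0.30850^1 = 0.426656
P(M+4) = 0.30850^2 = 0.095172
The M peak is largest (0.478172); scaling to 100 gives 100.00 : 89.23 : 19.90.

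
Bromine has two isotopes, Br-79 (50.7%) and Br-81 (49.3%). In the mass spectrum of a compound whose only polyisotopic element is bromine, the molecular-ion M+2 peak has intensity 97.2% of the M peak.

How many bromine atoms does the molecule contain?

1

The M+2/M ratio from n Br atoms is n · q/p = n · 0.493/0.507.
n = 0.972 × 0.507/0.493 = 1.00 ≈ 1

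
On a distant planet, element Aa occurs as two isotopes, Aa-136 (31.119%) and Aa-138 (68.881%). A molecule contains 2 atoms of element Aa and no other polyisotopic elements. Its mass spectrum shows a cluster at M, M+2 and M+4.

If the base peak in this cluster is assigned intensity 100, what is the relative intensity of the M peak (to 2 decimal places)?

Term probabilities: M 0.0968, M+2 0.4287, M+4 0.4745. Base peak = M+4.
P(M+4) = C(2,2) × 0.31119^0 × 0.68881^2 = 1 × 1.0000 × 0.47445922 = 0.474459 (base)
P(M) = C(2,0) × 0.31119^2 × 0.68881^0 = 1 × 0.09683922 × 1.0000 = 0.096839
Relative intensity = 0.096839 / 0.474459 × 100 = 20.41

20.41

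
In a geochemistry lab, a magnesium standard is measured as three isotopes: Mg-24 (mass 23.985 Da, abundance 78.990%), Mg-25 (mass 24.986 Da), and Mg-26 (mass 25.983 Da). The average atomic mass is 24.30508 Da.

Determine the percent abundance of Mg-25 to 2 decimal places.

10.00%

The remaining 21.010% is split between Mg-25 (fraction x) and Mg-26 (fraction 0.21010 − x).
Substituting: 24.986x + 25.983(0.21010 − x) = 5.3593285
(24.986 − 25.983)x = -0.0996998  ⇒  x = 0.10000, y = 0.11010
Mg-25: 10.00%, Mg-26: 11.01%.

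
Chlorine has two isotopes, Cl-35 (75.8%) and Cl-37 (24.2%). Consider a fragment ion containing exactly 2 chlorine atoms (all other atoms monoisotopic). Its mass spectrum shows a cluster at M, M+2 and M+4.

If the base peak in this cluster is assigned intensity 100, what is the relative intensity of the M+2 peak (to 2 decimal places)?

63.85

(0.758 + 0.242)^2 gives M 0.5746, M+2 0.3669, M+4 0.0586; the largest is M.
P(M) = C(2,0) × 0.758^2 × 0.242^0 = 1 × 0.574564 × 1.0000 = 0.574564 (base)
P(M+2) = C(2,1) × 0.758^1 × 0.242^1 = 2 × 0.7580 × 0.2420 = 0.366872
Relative intensity = 0.366872 / 0.574564 × 100 = 63.85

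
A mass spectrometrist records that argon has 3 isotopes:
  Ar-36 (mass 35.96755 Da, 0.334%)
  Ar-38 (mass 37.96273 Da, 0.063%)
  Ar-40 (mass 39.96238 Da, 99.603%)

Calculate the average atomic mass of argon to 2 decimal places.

39.95 Da

The abundance-weighted mean is 0.00334 × 35.96755 + 0.00063 × 37.96273 + 0.99603 × 39.96238
= 0.120132 + 0.023917 + 39.803729 = 39.947778 Da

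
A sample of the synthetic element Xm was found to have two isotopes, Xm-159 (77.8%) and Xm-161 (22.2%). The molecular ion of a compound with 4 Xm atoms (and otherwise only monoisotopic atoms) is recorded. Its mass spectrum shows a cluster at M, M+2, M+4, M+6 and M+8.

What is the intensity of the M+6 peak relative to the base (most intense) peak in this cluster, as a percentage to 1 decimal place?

8.1%

(0.778 + 0.222)^4 gives M 0.3664, M+2 0.4182, M+4 0.1790, M+6 0.0340, M+8 0.0024; the largest is M+2.
P(M+2) = C(4,1) × 0.778^3 × 0.222^1 = 4 × 0.47091095 × 0.2220 = 0.418169 (base)
P(M+6) = C(4,3) × 0.778^1 × 0.222^3 = 4 × 0.7780 × 0.01094105 = 0.034049
Relative intensity = 0.034049 / 0.418169 × 100 = 8.1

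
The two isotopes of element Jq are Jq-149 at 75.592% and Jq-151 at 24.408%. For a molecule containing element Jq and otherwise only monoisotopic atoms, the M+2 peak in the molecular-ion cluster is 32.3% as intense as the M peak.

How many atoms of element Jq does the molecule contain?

1

The M+2/M ratio from n Jq atoms is n · q/p = n · 0.24408/0.75592.
n = 0.323 × 0.75592/0.24408 = 1.00 ≈ 1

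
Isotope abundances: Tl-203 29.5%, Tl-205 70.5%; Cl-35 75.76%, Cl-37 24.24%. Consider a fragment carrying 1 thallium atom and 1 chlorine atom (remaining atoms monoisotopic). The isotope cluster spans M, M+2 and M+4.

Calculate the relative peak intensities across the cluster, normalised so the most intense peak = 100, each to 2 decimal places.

36.90 : 100.00 : 28.22

Thallium pattern (n=1): 0.2950 : 0.7050
Chlorine pattern (n=1): 0.7576 : 0.2424
Convolve the two distributions (both contribute in 2-u steps):
  M: 0.2950×0.7576 = 0.223492
  M+2: 0.2950×0.2424 + 0.7050×0.7576 = 0.605616
  M+4: 0.7050×0.2424 = 0.170892
Scale to base peak (0.605616) = 100: 36.90 : 100.00 : 28.22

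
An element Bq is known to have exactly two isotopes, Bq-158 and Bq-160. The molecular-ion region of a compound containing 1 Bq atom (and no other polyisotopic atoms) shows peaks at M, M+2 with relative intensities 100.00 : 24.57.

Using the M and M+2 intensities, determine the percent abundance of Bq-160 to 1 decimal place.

19.7%

Write p for the Bq-158 fraction. I(M+2)/I(M) = [C(1,1)·p^0·(1−p)] / p^1 = 1·(1−p)/p = 24.57/100.00 = 0.2457
(1−p)/p = 0.2457/1 = 0.2457  ⇒  p = 1/(1 + 0.2457) = 0.8028
Bq-158: 80.3%, Bq-160: 19.7%.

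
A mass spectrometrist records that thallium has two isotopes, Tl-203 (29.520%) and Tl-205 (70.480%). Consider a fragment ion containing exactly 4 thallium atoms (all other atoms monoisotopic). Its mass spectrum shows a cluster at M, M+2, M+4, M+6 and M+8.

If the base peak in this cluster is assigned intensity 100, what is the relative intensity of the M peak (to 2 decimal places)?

1.84

Term probabilities: M 0.0076, M+2 0.0725, M+4 0.2597, M+6 0.4134, M+8 0.2468. Base peak = M+6.
P(M+6) = C(4,3) × 0.29520^1 × 0.70480^3 = 4 × 0.2952 × 0.35010449 = 0.413403 (base)
P(M) = C(4,0) × 0.29520^4 × 0.70480^0 = 1 × 0.00759391 × 1.0000 = 0.007594
Relative intensity = 0.007594 / 0.413403 × 100 = 1.84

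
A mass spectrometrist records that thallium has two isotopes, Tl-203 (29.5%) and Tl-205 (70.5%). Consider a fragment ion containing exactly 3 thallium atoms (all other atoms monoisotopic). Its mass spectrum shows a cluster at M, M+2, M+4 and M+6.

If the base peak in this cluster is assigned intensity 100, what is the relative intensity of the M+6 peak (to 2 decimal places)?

Binomial terms of (0.295 + 0.705)^3: M 0.0257, M+2 0.1841, M+4 0.4399, M+6 0.3504 → M+4 is the base peak.
P(M+4) = C(3,2) × 0.295^1 × 0.705^2 = 3 × 0.2950 × 0.497025 = 0.439867 (base)
P(M+6) = C(3,3) × 0.295^0 × 0.705^3 = 1 × 1.0000 × 0.35040263 = 0.350403
Relative intensity = 0.350403 / 0.439867 × 100 = 79.66

79.66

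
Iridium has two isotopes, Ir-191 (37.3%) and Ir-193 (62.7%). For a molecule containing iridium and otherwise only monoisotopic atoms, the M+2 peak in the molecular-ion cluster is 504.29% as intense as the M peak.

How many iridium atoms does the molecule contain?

3

With n Ir atoms, P(M+2)/P(M) = C(n,1)·p^(n−1)q / p^n = n·q/p = n · 0.627/0.373.
n = 5.0429 × 0.373/0.627 = 3.00 ≈ 3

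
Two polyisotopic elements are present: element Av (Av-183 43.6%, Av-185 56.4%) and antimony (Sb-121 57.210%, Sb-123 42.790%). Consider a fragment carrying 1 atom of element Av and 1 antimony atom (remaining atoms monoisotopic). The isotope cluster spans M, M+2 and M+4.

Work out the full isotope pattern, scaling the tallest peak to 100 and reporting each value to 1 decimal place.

Element Av pattern (n=1): 0.4360 : 0.5640
Antimony pattern (n=1): 0.5721 : 0.4279
Convolve the two distributions (both contribute in 2-u steps):
  M: 0.4360×0.5721 = 0.249436
  M+2: 0.4360×0.4279 + 0.5640×0.5721 = 0.509229
  M+4: 0.5640×0.4279 = 0.241336
Scale to base peak (0.509229) = 100: 49.0 : 100.0 : 47.4

49.0 : 100.0 : 47.4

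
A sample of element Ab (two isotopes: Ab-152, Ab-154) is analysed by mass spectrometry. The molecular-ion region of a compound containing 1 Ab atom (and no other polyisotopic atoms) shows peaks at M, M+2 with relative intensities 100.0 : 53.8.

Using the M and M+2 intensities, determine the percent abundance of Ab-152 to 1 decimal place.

65.0%

Write p for the Ab-152 fraction. I(M+2)/I(M) = [C(1,1)·p^0·(1−p)] / p^1 = 1·(1−p)/p = 53.8/100.0 = 0.5380
(1−p)/p = 0.5380/1 = 0.5380  ⇒  p = 1/(1 + 0.5380) = 0.6502
Ab-152: 65.0%, Ab-154: 35.0%.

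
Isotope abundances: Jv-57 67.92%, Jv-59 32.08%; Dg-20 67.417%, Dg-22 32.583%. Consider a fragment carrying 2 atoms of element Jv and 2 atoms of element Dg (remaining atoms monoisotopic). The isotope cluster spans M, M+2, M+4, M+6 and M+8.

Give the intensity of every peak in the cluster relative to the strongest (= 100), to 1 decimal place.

Element Jv pattern (n=2): 0.46131264 : 0.43577472 : 0.10291264
Element Dg pattern (n=2): 0.45450519 : 0.43932962 : 0.10616519
Convolve the two distributions (both contribute in 2-u steps):
  M: 0.46131264×0.45450519 = 0.209669
  M+2: 0.46131264×0.43932962 + 0.43577472×0.45450519 = 0.400730
  M+4: 0.46131264×0.10616519 + 0.43577472×0.43932962 + 0.10291264×0.45450519 = 0.287198
  M+6: 0.43577472×0.10616519 + 0.10291264×0.43932962 = 0.091477
  M+8: 0.10291264×0.10616519 = 0.010926
Scale to base peak (0.400730) = 100: 52.3 : 100.0 : 71.7 : 22.8 : 2.7

52.3 : 100.0 : 71.7 : 22.8 : 2.7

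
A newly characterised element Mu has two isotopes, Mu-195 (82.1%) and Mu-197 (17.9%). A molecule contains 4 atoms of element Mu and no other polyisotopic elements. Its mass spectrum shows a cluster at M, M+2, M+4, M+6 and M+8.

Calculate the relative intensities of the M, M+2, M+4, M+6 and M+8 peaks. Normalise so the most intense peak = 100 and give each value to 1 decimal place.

100.0 : 87.2 : 28.5 : 4.1 : 0.2

Expanding (0.821 + 0.179)^4:
P(M) = 0.821^4 = 0.454331
P(M+2) = 4 × 0.821^3 × 0.179^1 = 0.396226
P(M+4) = 6 × 0.821^2 × 0.179^2 = 0.129582
P(M+6) = 4 × 0.821^1 × 0.179^3 = 0.018835
P(M+8) = 0.179^4 = 0.001027
The M peak is largest (0.454331); scaling to 100 gives 100.0 : 87.2 : 28.5 : 4.1 : 0.2.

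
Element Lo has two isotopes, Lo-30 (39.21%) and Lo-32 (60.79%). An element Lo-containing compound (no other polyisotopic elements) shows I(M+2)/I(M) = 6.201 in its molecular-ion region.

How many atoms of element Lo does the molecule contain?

For n independent Lo atoms, I(M+2)/I(M) = n · (abundance Lo-32) / (abundance Lo-30) = n · 0.6079/0.3921.
n = 6.201 × 0.3921/0.6079 = 4.00 ≈ 4

4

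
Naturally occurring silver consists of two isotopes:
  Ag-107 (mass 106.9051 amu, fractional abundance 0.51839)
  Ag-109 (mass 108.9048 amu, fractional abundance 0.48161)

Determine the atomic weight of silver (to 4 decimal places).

Average mass = Σ (abundance × isotope mass) = 0.51839 × 106.9051 + 0.48161 × 108.9048
= 55.41853 + 52.44964 = 107.86817 amu

107.8682 amu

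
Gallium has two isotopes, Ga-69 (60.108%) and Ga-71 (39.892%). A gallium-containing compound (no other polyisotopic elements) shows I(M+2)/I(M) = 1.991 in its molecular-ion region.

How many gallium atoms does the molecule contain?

3

With n Ga atoms, P(M+2)/P(M) = C(n,1)·p^(n−1)q / p^n = n·q/p = n · 0.39892/0.60108.
n = 1.991 × 0.60108/0.39892 = 3.00 ≈ 3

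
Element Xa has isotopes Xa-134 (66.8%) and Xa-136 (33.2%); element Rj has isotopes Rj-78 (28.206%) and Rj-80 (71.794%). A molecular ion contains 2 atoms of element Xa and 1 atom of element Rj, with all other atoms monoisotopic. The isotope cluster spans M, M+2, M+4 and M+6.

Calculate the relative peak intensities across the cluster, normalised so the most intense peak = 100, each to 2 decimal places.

28.25 : 100.00 : 78.46 : 17.76

Element Xa pattern (n=2): 0.446224 : 0.443552 : 0.110224
Element Rj pattern (n=1): 0.28206 : 0.71794
Convolve the two distributions (both contribute in 2-u steps):
  M: 0.446224×0.28206 = 0.125862
  M+2: 0.446224×0.71794 + 0.443552×0.28206 = 0.445470
  M+4: 0.443552×0.71794 + 0.110224×0.28206 = 0.349534
  M+6: 0.110224×0.71794 = 0.079134
Scale to base peak (0.445470) = 100: 28.25 : 100.00 : 78.46 : 17.76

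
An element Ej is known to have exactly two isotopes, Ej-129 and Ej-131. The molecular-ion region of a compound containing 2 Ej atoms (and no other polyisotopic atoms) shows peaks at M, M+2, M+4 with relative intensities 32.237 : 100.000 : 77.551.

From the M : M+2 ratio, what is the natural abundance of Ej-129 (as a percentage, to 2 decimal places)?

Let p = fractional abundance of Ej-129. I(M+2)/I(M) = [C(2,1)·p^1·(1−p)] / p^2 = 2·(1−p)/p = 100.000/32.237 = 3.1020
(1−p)/p = 3.1020/2 = 1.5510  ⇒  p = 1/(1 + 1.5510) = 0.3920
Ej-129: 39.20%, Ej-131: 60.80%.

39.20%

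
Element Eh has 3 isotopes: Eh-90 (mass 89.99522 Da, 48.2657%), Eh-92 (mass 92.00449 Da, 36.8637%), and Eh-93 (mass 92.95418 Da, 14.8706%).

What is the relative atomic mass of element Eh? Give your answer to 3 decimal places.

Weight each isotope mass by its fractional abundance: 0.482657 × 89.99522 + 0.368637 × 92.00449 + 0.148706 × 92.95418
= 43.436823 + 33.916259 + 13.822844 = 91.175926 Da

91.176 Da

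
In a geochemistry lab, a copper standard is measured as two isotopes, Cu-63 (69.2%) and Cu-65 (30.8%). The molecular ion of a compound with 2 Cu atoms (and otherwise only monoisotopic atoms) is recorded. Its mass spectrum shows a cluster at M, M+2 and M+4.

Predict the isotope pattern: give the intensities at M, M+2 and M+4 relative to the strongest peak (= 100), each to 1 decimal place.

100.0 : 89.0 : 19.8

Expanding (0.692 + 0.308)^2:
P(M) = 0.692^2 = 0.478864
P(M+2) = 2 × 0.692^1 × 0.308^1 = 0.426272
P(M+4) = 0.308^2 = 0.094864
The M peak is largest (0.478864); scaling to 100 gives 100.0 : 89.0 : 19.8.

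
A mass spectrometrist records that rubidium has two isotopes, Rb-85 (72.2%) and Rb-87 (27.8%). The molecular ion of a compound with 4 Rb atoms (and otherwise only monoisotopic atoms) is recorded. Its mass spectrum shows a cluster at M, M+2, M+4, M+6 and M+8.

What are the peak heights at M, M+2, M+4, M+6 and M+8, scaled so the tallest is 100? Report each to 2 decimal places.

64.93 : 100.00 : 57.76 : 14.83 : 1.43

The 4 Rb atoms are independent, so intensities follow the terms of (0.722 + 0.278)^4.
P(M) = 0.722^4 = 0.271737
P(M+2) = 4 × 0.722^3 × 0.278^1 = 0.418520
P(M+4) = 6 × 0.722^2 × 0.278^2 = 0.241721
P(M+6) = 4 × 0.722^1 × 0.278^3 = 0.062049
P(M+8) = 0.278^4 = 0.005973
The M+2 peak is largest (0.418520); scaling to 100 gives 64.93 : 100.00 : 57.76 : 14.83 : 1.43.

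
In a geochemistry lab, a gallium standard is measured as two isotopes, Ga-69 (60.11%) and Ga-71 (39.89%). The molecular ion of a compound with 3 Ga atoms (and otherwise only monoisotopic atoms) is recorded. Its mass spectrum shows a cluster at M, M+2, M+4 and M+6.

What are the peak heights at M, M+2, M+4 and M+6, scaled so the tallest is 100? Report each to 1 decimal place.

50.2 : 100.0 : 66.4 : 14.7

Expanding (0.6011 + 0.3989)^3:
P(M) = 0.6011^3 = 0.217190
P(M+2) = 3 × 0.6011^2 × 0.3989^1 = 0.432393
P(M+4) = 3 × 0.6011^1 × 0.3989^2 = 0.286943
P(M+6) = 0.3989^3 = 0.063473
The M+2 peak is largest (0.432393); scaling to 100 gives 50.2 : 100.0 : 66.4 : 14.7.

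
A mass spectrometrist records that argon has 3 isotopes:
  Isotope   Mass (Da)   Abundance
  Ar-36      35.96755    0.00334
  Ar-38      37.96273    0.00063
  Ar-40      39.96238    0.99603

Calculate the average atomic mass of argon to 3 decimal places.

Weight each isotope mass by its fractional abundance: 0.00334 × 35.96755 + 0.00063 × 37.96273 + 0.99603 × 39.96238
= 0.120132 + 0.023917 + 39.803729 = 39.947778 Da

39.948 Da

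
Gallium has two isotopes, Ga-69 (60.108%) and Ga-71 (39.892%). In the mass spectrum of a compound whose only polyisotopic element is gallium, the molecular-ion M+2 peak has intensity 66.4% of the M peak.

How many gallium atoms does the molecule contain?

The M+2/M ratio from n Ga atoms is n · q/p = n · 0.39892/0.60108.
n = 0.664 × 0.60108/0.39892 = 1.00 ≈ 1

1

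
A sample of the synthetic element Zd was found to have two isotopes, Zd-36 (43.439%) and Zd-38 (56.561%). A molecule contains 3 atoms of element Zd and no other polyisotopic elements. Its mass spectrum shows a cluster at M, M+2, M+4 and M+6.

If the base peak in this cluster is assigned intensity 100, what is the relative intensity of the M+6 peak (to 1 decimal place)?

43.4

Term probabilities: M 0.0820, M+2 0.3202, M+4 0.4169, M+6 0.1809. Base peak = M+4.
P(M+4) = C(3,2) × 0.43439^1 × 0.56561^2 = 3 × 0.43439 × 0.31991467 = 0.416903 (base)
P(M+6) = C(3,3) × 0.43439^0 × 0.56561^3 = 1 × 1.0000 × 0.18094694 = 0.180947
Relative intensity = 0.180947 / 0.416903 × 100 = 43.4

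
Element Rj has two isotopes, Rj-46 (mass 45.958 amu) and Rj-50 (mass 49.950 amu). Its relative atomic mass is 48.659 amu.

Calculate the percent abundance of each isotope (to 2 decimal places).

Rj-46: 32.34%, Rj-50: 67.66%

With x = fraction of Rj-46 (so Rj-50 is 1 − x):
45.958·x + 49.950·(1 − x) = 48.659
(45.958 − 49.950)·x = 48.659 − 49.950
x = -1.291 / -3.992 = 0.32340 → 32.34% Rj-46, 67.66% Rj-50.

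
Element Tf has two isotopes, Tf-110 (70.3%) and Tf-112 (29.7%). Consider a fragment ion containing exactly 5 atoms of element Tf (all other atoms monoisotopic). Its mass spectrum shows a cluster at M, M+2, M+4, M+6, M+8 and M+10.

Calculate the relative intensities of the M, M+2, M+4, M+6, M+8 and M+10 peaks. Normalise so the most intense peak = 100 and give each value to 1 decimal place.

Each Tf atom is independently Tf-110 (p = 0.703) or Tf-112 (q = 0.297); the cluster is the binomial expansion (p + q)^5.
P(M) = 0.703^5 = 0.171703
P(M+2) = 5 × 0.703^4 × 0.297^1 = 0.362700
P(M+4) = 10 × 0.703^3 × 0.297^2 = 0.306464
P(M+6) = 10 × 0.703^2 × 0.297^3 = 0.129473
P(M+8) = 5 × 0.703^1 × 0.297^4 = 0.027350
P(M+10) = 0.297^5 = 0.002311
The M+2 peak is largest (0.362700); scaling to 100 gives 47.3 : 100.0 : 84.5 : 35.7 : 7.5 : 0.6.

47.3 : 100.0 : 84.5 : 35.7 : 7.5 : 0.6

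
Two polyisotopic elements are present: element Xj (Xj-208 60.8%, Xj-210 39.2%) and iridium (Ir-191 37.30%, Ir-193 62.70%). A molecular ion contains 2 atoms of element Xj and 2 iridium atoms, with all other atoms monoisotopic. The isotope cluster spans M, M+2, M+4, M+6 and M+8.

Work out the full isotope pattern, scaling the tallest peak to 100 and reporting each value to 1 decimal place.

13.2 : 61.4 : 100.0 : 66.5 : 15.5

Element Xj pattern (n=2): 0.369664 : 0.476672 : 0.153664
Iridium pattern (n=2): 0.139129 : 0.467742 : 0.393129
Convolve the two distributions (both contribute in 2-u steps):
  M: 0.369664×0.139129 = 0.051431
  M+2: 0.369664×0.467742 + 0.476672×0.139129 = 0.239226
  M+4: 0.369664×0.393129 + 0.476672×0.467742 + 0.153664×0.139129 = 0.389664
  M+6: 0.476672×0.393129 + 0.153664×0.467742 = 0.259269
  M+8: 0.153664×0.393129 = 0.060410
Scale to base peak (0.389664) = 100: 13.2 : 61.4 : 100.0 : 66.5 : 15.5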